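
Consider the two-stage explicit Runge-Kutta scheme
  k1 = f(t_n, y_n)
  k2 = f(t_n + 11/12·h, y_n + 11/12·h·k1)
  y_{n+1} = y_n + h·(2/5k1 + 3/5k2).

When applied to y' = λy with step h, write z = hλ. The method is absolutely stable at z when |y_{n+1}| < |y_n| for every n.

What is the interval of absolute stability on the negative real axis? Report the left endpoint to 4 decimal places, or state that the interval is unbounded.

z∈(-1.8182,0).

Set f=λy, z=hλ:
  k1=λy_n ⇒ h·k1=z·y_n;  k2=λ(1+11/12z)y_n ⇒ h·k2=z(1+11/12z)y_n
  y_{n+1}/y_n = 1 + 2/5z + 3/5z(1+11/12z) = 1 + z + 11/20z²
  Hence R(z) = 1 + z + 11/20z².

Find x<0 with |R(x)|<1.
x=-0.61: |R|=0.5947
R=1: x+11/20x²=0 ⇒ x=−20/11=-1.8182; min R=1−1/(4·11/20)=0.5455>−1
Confirm numerically:
  x=-1.581: |R|=0.79376 <1
  x=-0.824: |R|=0.54944 <1
  x=-0.800: |R|=0.55200 <1
  x=-0.774: |R|=0.55549 <1
  x=-2.287: |R|=1.58970 >1
  x=-2.210: |R|=1.47626 >1
Stable set (-1.8182, 0).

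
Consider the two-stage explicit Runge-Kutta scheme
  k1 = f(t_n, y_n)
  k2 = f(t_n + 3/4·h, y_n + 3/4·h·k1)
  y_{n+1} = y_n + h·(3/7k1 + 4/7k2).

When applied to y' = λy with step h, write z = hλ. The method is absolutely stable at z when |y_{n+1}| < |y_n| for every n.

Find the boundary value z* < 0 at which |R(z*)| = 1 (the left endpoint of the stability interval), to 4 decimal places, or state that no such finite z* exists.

left endpoint -2.3333.

Set f=λy, z=hλ:
  k1=λy_n ⇒ h·k1=z·y_n;  k2=λ(1+3/4z)y_n ⇒ h·k2=z(1+3/4z)y_n
  y_{n+1}/y_n = 1 + 3/7z + 4/7z(1+3/4z) = 1 + z + 3/7z²
  so R(z) = 1 + z + 3/7z².

Find x<0 with |R(x)|<1.
x=-1.73: |R|=0.5527
R=1: x+3/7x²=0 ⇒ x=−7/3=-2.3333; min R=1−1/(4·3/7)=0.4167>−1
Confirm numerically:
  x=-1.143: |R|=0.41691 <1
  x=-1.049: |R|=0.42260 <1
  x=-0.949: |R|=0.43697 <1
  x=-2.902: |R|=1.70726 >1
  x=-2.791: |R|=1.54743 >1
  x=-2.448: |R|=1.12030 >1
Interval (-2.3333, 0).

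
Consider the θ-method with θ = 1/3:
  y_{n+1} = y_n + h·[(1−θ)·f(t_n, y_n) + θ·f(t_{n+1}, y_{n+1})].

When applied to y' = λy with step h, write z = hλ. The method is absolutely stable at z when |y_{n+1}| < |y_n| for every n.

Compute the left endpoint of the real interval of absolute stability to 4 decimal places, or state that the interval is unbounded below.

Set f=λy, z=hλ:
  y_{n+1} = y_n + z·[2/3·y_n + 1/3·y_{n+1}] ⇒ (1 − 1/3z)y_{n+1} = (1 + 2/3z)y_n
  ⇒ R(z) = (1 + 2/3z)/(1 − 1/3z).

Solve |R(x)|<1 on ℝ⁻.
x=-0.84: |R|=0.3437
R=−1: 1+2/3x = −1+1/3x ⇒ -1/3x=2 ⇒ x=2/(-1/3)=-6.0000
Confirm numerically:
  x=-5.893: |R|=0.98797 <1
  x=-4.499: |R|=0.79984 <1
  x=-4.493: |R|=0.79888 <1
  x=-6.593: |R|=1.06182 >1
  x=-6.381: |R|=1.04061 >1
Interval (-6.0000, 0).

z* = -6.0000.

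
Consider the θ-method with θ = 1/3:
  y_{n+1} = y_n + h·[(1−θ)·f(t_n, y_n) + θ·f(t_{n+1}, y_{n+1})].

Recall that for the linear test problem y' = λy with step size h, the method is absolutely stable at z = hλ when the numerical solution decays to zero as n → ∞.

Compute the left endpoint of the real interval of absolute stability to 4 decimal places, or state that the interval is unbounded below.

Test eqn y'=λy, z=hλ:
  y_{n+1} = y_n + z·[2/3·y_n + 1/3·y_{n+1}] ⇒ (1 − 1/3z)y_{n+1} = (1 + 2/3z)y_n
  R(z) = (1 + 2/3z)/(1 − 1/3z).

Solve |R(x)|<1 on ℝ⁻.
x=-0.89: |R|=0.3136
R=−1: 1+2/3x = −1+1/3x ⇒ -1/3x=2 ⇒ x=2/(-1/3)=-6.0000
Confirm numerically:
  x=-5.215: |R|=0.90444 <1
  x=-5.155: |R|=0.89638 <1
  x=-3.607: |R|=0.63781 <1
  x=-3.473: |R|=0.60961 <1
  x=-6.188: |R|=1.02046 >1
  x=-6.116: |R|=1.01272 >1
So |R|<1 on (-6.0000, 0).

left endpoint -6.0000.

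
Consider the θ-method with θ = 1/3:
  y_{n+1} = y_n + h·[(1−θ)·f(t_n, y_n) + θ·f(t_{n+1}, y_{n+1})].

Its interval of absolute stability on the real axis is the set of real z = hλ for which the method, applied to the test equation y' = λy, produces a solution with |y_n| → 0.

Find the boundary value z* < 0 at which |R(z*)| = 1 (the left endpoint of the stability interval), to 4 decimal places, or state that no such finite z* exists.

z* = -6.0000.

Test eqn y'=λy, z=hλ:
  y_{n+1} = y_n + z·[2/3·y_n + 1/3·y_{n+1}] ⇒ (1 − 1/3z)y_{n+1} = (1 + 2/3z)y_n
  Hence R(z) = (1 + 2/3z)/(1 − 1/3z).

Solve |R(x)|<1 on ℝ⁻.
x=-1.04: |R|=0.2277
R=−1: 1+2/3x = −1+1/3x ⇒ -1/3x=2 ⇒ x=2/(-1/3)=-6.0000
Confirm numerically:
  x=-5.497: |R|=0.94080 <1
  x=-5.077: |R|=0.88572 <1
  x=-4.717: |R|=0.83374 <1
  x=-4.296: |R|=0.76645 <1
  x=-6.143: |R|=1.01564 >1
  x=-6.135: |R|=1.01478 >1
  x=-6.021: |R|=1.00233 >1
Interval (-6.0000, 0).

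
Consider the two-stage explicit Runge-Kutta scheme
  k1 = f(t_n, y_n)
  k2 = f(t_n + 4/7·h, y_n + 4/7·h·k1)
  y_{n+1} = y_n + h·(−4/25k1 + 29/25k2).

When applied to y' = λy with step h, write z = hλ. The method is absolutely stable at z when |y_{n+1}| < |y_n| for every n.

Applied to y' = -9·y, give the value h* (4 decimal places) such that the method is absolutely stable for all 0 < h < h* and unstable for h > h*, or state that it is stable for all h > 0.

(-1.5086,0); λ=-9 ⇒ h* = (175/116)/9 = 0.1676.

With y'=λy (z=hλ):
  k1=λy_n ⇒ h·k1=z·y_n;  k2=λ(1+4/7z)y_n ⇒ h·k2=z(1+4/7z)y_n
  y_{n+1}/y_n = 1 − 4/25z + 29/25z(1+4/7z) = 1 + z + 116/175z²
  R(z) = 1 + z + 116/175z².

Solve |R(x)|<1 on ℝ⁻.
x=-1.39: |R|=0.8907
R=1: x+116/175x²=0 ⇒ x=−175/116=-1.5086; min R=1−1/(4·116/175)=0.6228>−1
Confirm numerically:
  x=-1.481: |R|=0.97289 <1
  x=-1.181: |R|=0.74353 <1
  x=-1.137: |R|=0.71992 <1
  x=-0.664: |R|=0.62825 <1
  x=-1.717: |R|=1.23716 >1
  x=-1.675: |R|=1.18473 >1
  x=-1.588: |R|=1.08356 >1
Stable set (-1.5086, 0).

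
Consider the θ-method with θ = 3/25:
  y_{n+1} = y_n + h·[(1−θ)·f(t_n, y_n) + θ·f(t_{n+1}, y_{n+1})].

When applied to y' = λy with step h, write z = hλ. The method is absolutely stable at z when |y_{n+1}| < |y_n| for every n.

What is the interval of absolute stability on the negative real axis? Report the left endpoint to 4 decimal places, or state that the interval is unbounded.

(-2.6316, 0).

Set f=λy, z=hλ:
  y_{n+1} = y_n + z·[22/25·y_n + 3/25·y_{n+1}] ⇒ (1 − 3/25z)y_{n+1} = (1 + 22/25z)y_n
  R(z) = (1 + 22/25z)/(1 − 3/25z).

Find x<0 with |R(x)|<1.
x=-1.56: |R|=0.3140
R=−1: 1+22/25x = −1+3/25x ⇒ -19/25x=2 ⇒ x=2/(-19/25)=-2.6316
Confirm numerically:
  x=-2.178: |R|=0.72671 <1
  x=-1.719: |R|=0.42504 <1
  x=-1.654: |R|=0.38008 <1
  x=-1.639: |R|=0.36962 <1
  x=-3.001: |R|=1.20642 >1
  x=-2.866: |R|=1.13257 >1
So |R|<1 on (-2.6316, 0).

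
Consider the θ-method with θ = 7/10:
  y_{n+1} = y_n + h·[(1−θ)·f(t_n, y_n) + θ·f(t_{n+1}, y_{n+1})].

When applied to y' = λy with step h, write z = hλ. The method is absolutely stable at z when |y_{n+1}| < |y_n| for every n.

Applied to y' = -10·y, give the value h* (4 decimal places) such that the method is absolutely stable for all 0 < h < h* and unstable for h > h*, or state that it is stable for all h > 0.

Set f=λy, z=hλ:
  y_{n+1} = y_n + z·[3/10·y_n + 7/10·y_{n+1}] ⇒ (1 − 7/10z)y_{n+1} = (1 + 3/10z)y_n
  ⇒ R(z) = (1 + 3/10z)/(1 − 7/10z).

Need |R(x)|<1, x<0.
x=-0.81: |R|=0.4831
x=-2: |R|=0.1667
x=-10: |R|=0.2500
x=-100: |R|=0.4085
θ=7/10≥1/2 ⇒ |1+3/10x|<|1−7/10x| ∀x<0 ⇒ stable on all of ℝ⁻.

unbounded; (−∞, 0). Any h>0 works for λ=-10.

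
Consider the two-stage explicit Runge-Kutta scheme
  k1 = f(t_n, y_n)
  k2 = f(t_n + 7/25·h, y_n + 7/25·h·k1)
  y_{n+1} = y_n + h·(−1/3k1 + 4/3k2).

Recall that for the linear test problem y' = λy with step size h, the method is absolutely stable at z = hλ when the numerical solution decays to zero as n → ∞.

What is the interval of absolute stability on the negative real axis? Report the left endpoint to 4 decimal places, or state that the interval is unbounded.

(-2.6786, 0).

On y'=λy, z=hλ:
  k1=λy_n ⇒ h·k1=z·y_n;  k2=λ(1+7/25z)y_n ⇒ h·k2=z(1+7/25z)y_n
  y_{n+1}/y_n = 1 − 1/3z + 4/3z(1+7/25z) = 1 + z + 28/75z²
  Hence R(z) = 1 + z + 28/75z².

Boundary: |R(x)|=1, x<0.
x=-0.87: |R|=0.4126
R=1: x+28/75x²=0 ⇒ x=−75/28=-2.6786; min R=1−1/(4·28/75)=0.3304>−1
Confirm numerically:
  x=-2.154: |R|=0.57816 <1
  x=-1.800: |R|=0.40960 <1
  x=-1.652: |R|=0.36687 <1
  x=-1.290: |R|=0.33126 <1
  x=-2.859: |R|=1.19258 >1
  x=-2.743: |R|=1.06598 >1
  x=-2.742: |R|=1.06493 >1
Stable set (-2.6786, 0).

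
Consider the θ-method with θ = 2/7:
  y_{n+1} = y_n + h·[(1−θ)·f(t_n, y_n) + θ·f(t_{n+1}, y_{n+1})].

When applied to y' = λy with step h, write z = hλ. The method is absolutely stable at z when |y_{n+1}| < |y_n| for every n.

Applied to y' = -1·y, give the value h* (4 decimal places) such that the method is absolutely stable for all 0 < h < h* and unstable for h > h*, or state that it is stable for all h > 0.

With y'=λy (z=hλ):
  y_{n+1} = y_n + z·[5/7·y_n + 2/7·y_{n+1}] ⇒ (1 − 2/7z)y_{n+1} = (1 + 5/7z)y_n
  R(z) = (1 + 5/7z)/(1 − 2/7z).

Boundary: |R(x)|=1, x<0.
x=-0.54: |R|=0.5322
R=−1: 1+5/7x = −1+2/7x ⇒ -3/7x=2 ⇒ x=2/(-3/7)=-4.6667
Confirm numerically:
  x=-3.689: |R|=0.79601 <1
  x=-3.013: |R|=0.61915 <1
  x=-2.773: |R|=0.54719 <1
  x=-2.485: |R|=0.45322 <1
  x=-5.173: |R|=1.08757 >1
  x=-5.011: |R|=1.06069 >1
  x=-4.906: |R|=1.04271 >1
Interval (-4.6667, 0).

(-4.6667,0); λ=-1 ⇒ h* = (14/3)/1 = 4.6667.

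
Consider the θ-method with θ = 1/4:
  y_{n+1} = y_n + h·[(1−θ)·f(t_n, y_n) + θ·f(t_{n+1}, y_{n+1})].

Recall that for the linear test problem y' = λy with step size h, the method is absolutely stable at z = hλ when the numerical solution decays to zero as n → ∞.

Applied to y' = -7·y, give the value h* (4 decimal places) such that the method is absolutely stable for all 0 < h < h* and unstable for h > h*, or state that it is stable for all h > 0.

(-4.0000,0); λ=-7 ⇒ h* = (4)/7 = 0.5714.

Test eqn y'=λy, z=hλ:
  y_{n+1} = y_n + z·[3/4·y_n + 1/4·y_{n+1}] ⇒ (1 − 1/4z)y_{n+1} = (1 + 3/4z)y_n
  so R(z) = (1 + 3/4z)/(1 − 1/4z).

Solve |R(x)|<1 on ℝ⁻.
x=-1.59: |R|=0.1377
R=−1: 1+3/4x = −1+1/4x ⇒ -1/2x=2 ⇒ x=2/(-1/2)=-4.0000
Confirm numerically:
  x=-3.656: |R|=0.91014 <1
  x=-3.280: |R|=0.80220 <1
  x=-1.954: |R|=0.31273 <1
  x=-4.556: |R|=1.12997 >1
  x=-4.368: |R|=1.08795 >1
  x=-4.262: |R|=1.06342 >1
Stable set (-4.0000, 0).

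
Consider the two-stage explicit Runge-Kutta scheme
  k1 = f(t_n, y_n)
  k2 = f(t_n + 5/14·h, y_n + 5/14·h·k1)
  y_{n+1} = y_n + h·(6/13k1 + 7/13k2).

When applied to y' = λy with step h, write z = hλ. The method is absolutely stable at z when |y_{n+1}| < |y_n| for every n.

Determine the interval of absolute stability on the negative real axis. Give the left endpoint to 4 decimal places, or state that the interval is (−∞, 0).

z∈(-5.2000,0).

On y'=λy, z=hλ:
  k1=λy_n ⇒ h·k1=z·y_n;  k2=λ(1+5/14z)y_n ⇒ h·k2=z(1+5/14z)y_n
  y_{n+1}/y_n = 1 + 6/13z + 7/13z(1+5/14z) = 1 + z + 5/26z²
  R(z) = 1 + z + 5/26z².

Solve |R(x)|<1 on ℝ⁻.
x=-1.55: |R|=0.0880
R=1: x+5/26x²=0 ⇒ x=−26/5=-5.2000; min R=1−1/(4·5/26)=-0.3000>−1
Confirm numerically:
  x=-5.011: |R|=0.81787 <1
  x=-3.794: |R|=0.02584 <1
  x=-3.047: |R|=0.26158 <1
  x=-2.934: |R|=0.27855 <1
  x=-5.429: |R|=1.23908 >1
  x=-5.299: |R|=1.10088 >1
  x=-5.226: |R|=1.02613 >1
So |R|<1 on (-5.2000, 0).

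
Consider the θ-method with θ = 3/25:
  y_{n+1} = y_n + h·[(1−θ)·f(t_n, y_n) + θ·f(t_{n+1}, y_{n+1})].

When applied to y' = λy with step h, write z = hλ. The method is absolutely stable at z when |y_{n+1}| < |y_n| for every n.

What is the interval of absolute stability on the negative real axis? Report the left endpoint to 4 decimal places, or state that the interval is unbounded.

With y'=λy (z=hλ):
  y_{n+1} = y_n + z·[22/25·y_n + 3/25·y_{n+1}] ⇒ (1 − 3/25z)y_{n+1} = (1 + 22/25z)y_n
  R(z) = (1 + 22/25z)/(1 − 3/25z).

Find x<0 with |R(x)|<1.
x=-0.84: |R|=0.2369
R=−1: 1+22/25x = −1+3/25x ⇒ -19/25x=2 ⇒ x=2/(-19/25)=-2.6316
Confirm numerically:
  x=-1.837: |R|=0.50519 <1
  x=-1.666: |R|=0.38843 <1
  x=-1.180: |R|=0.03364 <1
  x=-2.879: |R|=1.13976 >1
  x=-2.831: |R|=1.11313 >1
  x=-2.702: |R|=1.04042 >1
Interval (-2.6316, 0).

z∈(-2.6316,0).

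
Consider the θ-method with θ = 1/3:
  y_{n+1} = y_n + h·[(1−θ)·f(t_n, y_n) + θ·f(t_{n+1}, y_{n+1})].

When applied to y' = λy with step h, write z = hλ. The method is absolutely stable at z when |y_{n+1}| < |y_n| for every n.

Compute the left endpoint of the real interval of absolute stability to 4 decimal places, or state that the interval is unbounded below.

On y'=λy, z=hλ:
  y_{n+1} = y_n + z·[2/3·y_n + 1/3·y_{n+1}] ⇒ (1 − 1/3z)y_{n+1} = (1 + 2/3z)y_n
  so R(z) = (1 + 2/3z)/(1 − 1/3z).

Need |R(x)|<1, x<0.
x=-1.05: |R|=0.2222
R=−1: 1+2/3x = −1+1/3x ⇒ -1/3x=2 ⇒ x=2/(-1/3)=-6.0000
Confirm numerically:
  x=-5.338: |R|=0.92060 <1
  x=-5.326: |R|=0.91905 <1
  x=-3.903: |R|=0.69622 <1
  x=-2.916: |R|=0.47870 <1
  x=-6.581: |R|=1.06064 >1
  x=-6.322: |R|=1.03454 >1
Interval (-6.0000, 0).

left endpoint -6.0000.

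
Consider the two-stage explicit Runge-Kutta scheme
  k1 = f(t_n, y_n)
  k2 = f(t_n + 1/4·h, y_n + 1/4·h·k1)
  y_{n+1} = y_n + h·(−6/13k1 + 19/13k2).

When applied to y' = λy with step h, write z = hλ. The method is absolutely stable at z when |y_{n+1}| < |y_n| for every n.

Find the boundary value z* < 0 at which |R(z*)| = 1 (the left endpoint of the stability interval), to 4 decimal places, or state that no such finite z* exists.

z* = -2.7368.

Test eqn y'=λy, z=hλ:
  k1=λy_n ⇒ h·k1=z·y_n;  k2=λ(1+1/4z)y_n ⇒ h·k2=z(1+1/4z)y_n
  y_{n+1}/y_n = 1 − 6/13z + 19/13z(1+1/4z) = 1 + z + 19/52z²
  R(z) = 1 + z + 19/52z².

Need |R(x)|<1, x<0.
x=-0.99: |R|=0.3681
R=1: x+19/52x²=0 ⇒ x=−52/19=-2.7368; min R=1−1/(4·19/52)=0.3158>−1
Confirm numerically:
  x=-2.455: |R|=0.74718 <1
  x=-2.277: |R|=0.61742 <1
  x=-1.707: |R|=0.35768 <1
  x=-3.218: |R|=1.56575 >1
  x=-3.000: |R|=1.28846 >1
  x=-2.903: |R|=1.17625 >1
Stable set (-2.7368, 0).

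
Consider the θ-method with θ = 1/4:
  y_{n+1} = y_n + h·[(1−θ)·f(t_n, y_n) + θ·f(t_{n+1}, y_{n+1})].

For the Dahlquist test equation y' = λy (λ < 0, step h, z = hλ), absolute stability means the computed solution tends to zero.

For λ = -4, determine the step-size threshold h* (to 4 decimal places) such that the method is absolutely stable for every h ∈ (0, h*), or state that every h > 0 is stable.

(-4.0000,0); λ=-4 ⇒ h* = (4)/4 = 1.0000.

With y'=λy (z=hλ):
  y_{n+1} = y_n + z·[3/4·y_n + 1/4·y_{n+1}] ⇒ (1 − 1/4z)y_{n+1} = (1 + 3/4z)y_n
  so R(z) = (1 + 3/4z)/(1 − 1/4z).

Need |R(x)|<1, x<0.
x=-0.89: |R|=0.2720
R=−1: 1+3/4x = −1+1/4x ⇒ -1/2x=2 ⇒ x=2/(-1/2)=-4.0000
Confirm numerically:
  x=-3.668: |R|=0.91341 <1
  x=-2.513: |R|=0.54337 <1
  x=-2.375: |R|=0.49020 <1
  x=-2.231: |R|=0.43219 <1
  x=-4.219: |R|=1.05329 >1
  x=-4.150: |R|=1.03681 >1
  x=-4.138: |R|=1.03391 >1
Stable set (-4.0000, 0).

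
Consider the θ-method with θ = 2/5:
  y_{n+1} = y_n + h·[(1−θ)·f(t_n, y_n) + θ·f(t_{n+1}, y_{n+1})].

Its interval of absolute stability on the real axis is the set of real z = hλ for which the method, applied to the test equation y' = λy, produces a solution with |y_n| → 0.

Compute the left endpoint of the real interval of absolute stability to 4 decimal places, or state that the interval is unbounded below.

left endpoint -10.0000.

On y'=λy, z=hλ:
  y_{n+1} = y_n + z·[3/5·y_n + 2/5·y_{n+1}] ⇒ (1 − 2/5z)y_{n+1} = (1 + 3/5z)y_n
  Hence R(z) = (1 + 3/5z)/(1 − 2/5z).

Boundary: |R(x)|=1, x<0.
x=-0.74: |R|=0.4290
R=−1: 1+3/5x = −1+2/5x ⇒ -1/5x=2 ⇒ x=2/(-1/5)=-10.0000
Confirm numerically:
  x=-6.684: |R|=0.81947 <1
  x=-6.544: |R|=0.80893 <1
  x=-6.243: |R|=0.78514 <1
  x=-10.509: |R|=1.01956 >1
  x=-10.193: |R|=1.00760 >1
  x=-10.102: |R|=1.00405 >1
So |R|<1 on (-10.0000, 0).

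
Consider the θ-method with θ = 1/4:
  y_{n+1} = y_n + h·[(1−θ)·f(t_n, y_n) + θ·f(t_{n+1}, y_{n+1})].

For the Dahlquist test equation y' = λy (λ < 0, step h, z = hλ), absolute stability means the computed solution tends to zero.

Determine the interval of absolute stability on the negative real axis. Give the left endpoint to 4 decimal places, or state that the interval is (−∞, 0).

With y'=λy (z=hλ):
  y_{n+1} = y_n + z·[3/4·y_n + 1/4·y_{n+1}] ⇒ (1 − 1/4z)y_{n+1} = (1 + 3/4z)y_n
  R(z) = (1 + 3/4z)/(1 − 1/4z).

Find x<0 with |R(x)|<1.
x=-1.29: |R|=0.0246
R=−1: 1+3/4x = −1+1/4x ⇒ -1/2x=2 ⇒ x=2/(-1/2)=-4.0000
Confirm numerically:
  x=-3.502: |R|=0.86724 <1
  x=-3.292: |R|=0.80581 <1
  x=-2.167: |R|=0.40555 <1
  x=-1.816: |R|=0.24897 <1
  x=-4.508: |R|=1.11942 >1
  x=-4.495: |R|=1.11654 >1
  x=-4.317: |R|=1.07623 >1
Stable set (-4.0000, 0).

(-4.0000, 0).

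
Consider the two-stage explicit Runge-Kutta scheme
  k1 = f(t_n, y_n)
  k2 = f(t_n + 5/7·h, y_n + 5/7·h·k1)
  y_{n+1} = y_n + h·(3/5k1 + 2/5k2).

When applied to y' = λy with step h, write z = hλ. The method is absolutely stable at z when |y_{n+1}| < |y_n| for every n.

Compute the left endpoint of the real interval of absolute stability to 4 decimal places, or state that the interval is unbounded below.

z* = -3.5000.

Test eqn y'=λy, z=hλ:
  k1=λy_n ⇒ h·k1=z·y_n;  k2=λ(1+5/7z)y_n ⇒ h·k2=z(1+5/7z)y_n
  y_{n+1}/y_n = 1 + 3/5z + 2/5z(1+5/7z) = 1 + z + 2/7z²
  R(z) = 1 + z + 2/7z².

Need |R(x)|<1, x<0.
x=-1.11: |R|=0.2420
R=1: x+2/7x²=0 ⇒ x=−7/2=-3.5000; min R=1−1/(4·2/7)=0.1250>−1
Confirm numerically:
  x=-3.246: |R|=0.76443 <1
  x=-2.715: |R|=0.39106 <1
  x=-1.811: |R|=0.12606 <1
  x=-3.890: |R|=1.43346 >1
  x=-3.575: |R|=1.07661 >1
  x=-3.550: |R|=1.05071 >1
Interval (-3.5000, 0).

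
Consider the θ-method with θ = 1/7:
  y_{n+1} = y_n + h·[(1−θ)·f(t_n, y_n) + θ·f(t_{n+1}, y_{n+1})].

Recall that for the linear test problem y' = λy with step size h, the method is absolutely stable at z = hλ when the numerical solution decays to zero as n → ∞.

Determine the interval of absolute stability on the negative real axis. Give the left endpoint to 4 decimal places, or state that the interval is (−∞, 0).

z∈(-2.8000,0).

Set f=λy, z=hλ:
  y_{n+1} = y_n + z·[6/7·y_n + 1/7·y_{n+1}] ⇒ (1 − 1/7z)y_{n+1} = (1 + 6/7z)y_n
  ⇒ R(z) = (1 + 6/7z)/(1 − 1/7z).

Find x<0 with |R(x)|<1.
x=-1.18: |R|=0.0098
R=−1: 1+6/7x = −1+1/7x ⇒ -5/7x=2 ⇒ x=2/(-5/7)=-2.8000
Confirm numerically:
  x=-2.631: |R|=0.91226 <1
  x=-1.957: |R|=0.52942 <1
  x=-1.411: |R|=0.17430 <1
  x=-1.344: |R|=0.12752 <1
  x=-3.309: |R|=1.24687 >1
  x=-2.958: |R|=1.07933 >1
  x=-2.914: |R|=1.05749 >1
Stable set (-2.8000, 0).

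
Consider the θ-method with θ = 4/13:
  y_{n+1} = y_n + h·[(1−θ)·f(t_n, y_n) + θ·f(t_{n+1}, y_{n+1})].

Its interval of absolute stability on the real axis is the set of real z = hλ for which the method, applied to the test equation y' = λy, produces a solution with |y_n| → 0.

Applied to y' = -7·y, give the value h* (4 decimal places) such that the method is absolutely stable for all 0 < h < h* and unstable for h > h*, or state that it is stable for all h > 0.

(-5.2000,0); λ=-7 ⇒ h* = (26/5)/7 = 0.7429.

On y'=λy, z=hλ:
  y_{n+1} = y_n + z·[9/13·y_n + 4/13·y_{n+1}] ⇒ (1 − 4/13z)y_{n+1} = (1 + 9/13z)y_n
  ⇒ R(z) = (1 + 9/13z)/(1 − 4/13z).

Need |R(x)|<1, x<0.
x=-0.91: |R|=0.2891
R=−1: 1+9/13x = −1+4/13x ⇒ -5/13x=2 ⇒ x=2/(-5/13)=-5.2000
Confirm numerically:
  x=-5.100: |R|=0.98503 <1
  x=-3.966: |R|=0.78624 <1
  x=-3.896: |R|=0.77190 <1
  x=-2.977: |R|=0.55376 <1
  x=-5.577: |R|=1.05339 >1
  x=-5.227: |R|=1.00398 >1
So |R|<1 on (-5.2000, 0).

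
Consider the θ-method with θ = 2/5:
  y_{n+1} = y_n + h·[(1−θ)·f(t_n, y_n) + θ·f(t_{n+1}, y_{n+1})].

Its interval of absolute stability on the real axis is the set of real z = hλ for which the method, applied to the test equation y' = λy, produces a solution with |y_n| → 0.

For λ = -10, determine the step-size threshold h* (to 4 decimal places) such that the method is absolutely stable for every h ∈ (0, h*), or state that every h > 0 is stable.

Set f=λy, z=hλ:
  y_{n+1} = y_n + z·[3/5·y_n + 2/5·y_{n+1}] ⇒ (1 − 2/5z)y_{n+1} = (1 + 3/5z)y_n
  R(z) = (1 + 3/5z)/(1 − 2/5z).

Solve |R(x)|<1 on ℝ⁻.
x=-1.35: |R|=0.1234
R=−1: 1+3/5x = −1+2/5x ⇒ -1/5x=2 ⇒ x=2/(-1/5)=-10.0000
Confirm numerically:
  x=-7.704: |R|=0.88750 <1
  x=-7.554: |R|=0.87836 <1
  x=-7.093: |R|=0.84848 <1
  x=-6.207: |R|=0.78219 <1
  x=-10.308: |R|=1.01202 >1
  x=-10.061: |R|=1.00243 >1
Stable set (-10.0000, 0).

(-10.0000,0); λ=-10 ⇒ h* = (10)/10 = 1.0000.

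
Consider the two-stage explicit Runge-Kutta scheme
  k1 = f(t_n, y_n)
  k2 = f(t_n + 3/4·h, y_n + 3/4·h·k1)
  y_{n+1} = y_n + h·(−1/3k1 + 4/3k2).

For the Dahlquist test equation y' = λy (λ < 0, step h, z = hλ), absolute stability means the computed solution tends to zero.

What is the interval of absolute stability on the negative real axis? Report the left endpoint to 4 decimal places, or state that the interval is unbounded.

Test eqn y'=λy, z=hλ:
  k1=λy_n ⇒ h·k1=z·y_n;  k2=λ(1+3/4z)y_n ⇒ h·k2=z(1+3/4z)y_n
  y_{n+1}/y_n = 1 − 1/3z + 4/3z(1+3/4z) = 1 + z + z²
  R(z) = 1 + z + z².

Solve |R(x)|<1 on ℝ⁻.
x=-1.2: |R|=1.2400
R=1: x+1x²=0 ⇒ x=−1=-1.0000; min R=1−1/(4·1)=0.7500>−1
Confirm numerically:
  x=-0.822: |R|=0.85368 <1
  x=-0.559: |R|=0.75348 <1
  x=-0.494: |R|=0.75004 <1
  x=-0.430: |R|=0.75490 <1
  x=-1.292: |R|=1.37726 >1
  x=-1.058: |R|=1.06136 >1
Stable set (-1.0000, 0).

(-1.0000, 0).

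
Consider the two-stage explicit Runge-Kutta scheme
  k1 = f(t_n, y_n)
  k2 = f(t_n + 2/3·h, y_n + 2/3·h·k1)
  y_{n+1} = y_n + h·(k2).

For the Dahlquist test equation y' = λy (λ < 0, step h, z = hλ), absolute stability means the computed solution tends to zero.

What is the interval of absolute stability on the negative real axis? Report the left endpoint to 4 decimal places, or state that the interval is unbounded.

With y'=λy (z=hλ):
  k1=λy_n ⇒ h·k1=z·y_n;  k2=λ(1+2/3z)y_n ⇒ h·k2=z(1+2/3z)y_n
  y_{n+1}/y_n = 1 + z(1+2/3z) = 1 + z + 2/3z²
  Hence R(z) = 1 + z + 2/3z².

Need |R(x)|<1, x<0.
x=-0.79: |R|=0.6261
R=1: x+2/3x²=0 ⇒ x=−3/2=-1.5000; min R=1−1/(4·2/3)=0.6250>−1
Confirm numerically:
  x=-0.938: |R|=0.64856 <1
  x=-0.768: |R|=0.62522 <1
  x=-0.699: |R|=0.62673 <1
  x=-1.880: |R|=1.47627 >1
  x=-1.533: |R|=1.03373 >1
Interval (-1.5000, 0).

(-1.5000, 0).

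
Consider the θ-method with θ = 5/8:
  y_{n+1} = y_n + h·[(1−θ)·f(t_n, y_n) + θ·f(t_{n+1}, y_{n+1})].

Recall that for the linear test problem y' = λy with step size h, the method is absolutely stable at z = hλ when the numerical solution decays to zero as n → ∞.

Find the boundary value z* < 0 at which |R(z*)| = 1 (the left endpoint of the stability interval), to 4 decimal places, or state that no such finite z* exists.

Set f=λy, z=hλ:
  y_{n+1} = y_n + z·[3/8·y_n + 5/8·y_{n+1}] ⇒ (1 − 5/8z)y_{n+1} = (1 + 3/8z)y_n
  R(z) = (1 + 3/8z)/(1 − 5/8z).

Boundary: |R(x)|=1, x<0.
x=-0.3: |R|=0.7474
x=-2: |R|=0.1111
x=-10: |R|=0.3793
x=-100: |R|=0.5748
θ=5/8≥1/2 ⇒ |1+3/8x|<|1−5/8x| ∀x<0 ⇒ interval (−∞,0).

interval (−∞, 0).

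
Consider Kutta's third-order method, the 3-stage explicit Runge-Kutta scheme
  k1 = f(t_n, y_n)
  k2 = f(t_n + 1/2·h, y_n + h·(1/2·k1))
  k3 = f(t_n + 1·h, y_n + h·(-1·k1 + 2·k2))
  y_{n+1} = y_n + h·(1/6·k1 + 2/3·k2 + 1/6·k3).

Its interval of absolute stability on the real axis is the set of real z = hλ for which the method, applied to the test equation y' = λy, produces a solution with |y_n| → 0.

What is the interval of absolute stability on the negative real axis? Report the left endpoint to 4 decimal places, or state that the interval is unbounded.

(-2.5127, 0).

Set f=λy, z=hλ:
  order 3, 3-stage ⇒ R(z)=1+z+z^2/2+z^3/6
  (e.g. R(-0.49)=0.61044, |R|=0.61044)

Solve |R(x)|<1 on ℝ⁻.
x=-0.49: |R|=0.6104
|R(-2.18)|=0.5305 |R(-1.19)|=0.2372 |R(-0.7)|=0.4878
Bisect:
  x_lo=-3.3959 |R|=3.1567  x_hi=-0.2783 |R|=0.7569
  mid=-1.83705 |R|=0.18294 →hi
  mid=-2.61646 |R|=1.17884 →lo
  mid=-2.22676 |R|=0.58774 →hi
  mid=-2.42161 |R|=0.85630 →hi
  mid=-2.51903 |R|=1.01036 →lo
  mid=-2.47032 |R|=0.93159 →hi
  mid=-2.49467 |R|=0.97053 →hi
  mid=-2.50685 |R|=0.99034 →hi
  mid=-2.51294 |R|=1.00032 →lo
  ...
  [-2.51275,-2.51256] ⇒ x*=-2.5127
So |R|<1 on (-2.5127, 0).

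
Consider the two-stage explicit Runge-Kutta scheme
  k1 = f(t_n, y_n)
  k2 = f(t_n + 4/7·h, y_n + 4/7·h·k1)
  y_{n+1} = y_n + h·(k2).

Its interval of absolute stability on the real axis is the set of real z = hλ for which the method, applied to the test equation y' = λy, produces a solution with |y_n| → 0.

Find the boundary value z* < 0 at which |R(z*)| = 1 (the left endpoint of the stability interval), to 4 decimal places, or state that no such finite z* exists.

Set f=λy, z=hλ:
  k1=λy_n ⇒ h·k1=z·y_n;  k2=λ(1+4/7z)y_n ⇒ h·k2=z(1+4/7z)y_n
  y_{n+1}/y_n = 1 + z(1+4/7z) = 1 + z + 4/7z²
  Hence R(z) = 1 + z + 4/7z².

Solve |R(x)|<1 on ℝ⁻.
x=-1.38: |R|=0.7082
R=1: x+4/7x²=0 ⇒ x=−7/4=-1.7500; min R=1−1/(4·4/7)=0.5625>−1
Confirm numerically:
  x=-1.455: |R|=0.75473 <1
  x=-1.409: |R|=0.72545 <1
  x=-0.961: |R|=0.56673 <1
  x=-2.198: |R|=1.56269 >1
  x=-1.945: |R|=1.21673 >1
  x=-1.907: |R|=1.17109 >1
So |R|<1 on (-1.7500, 0).

left endpoint -1.7500.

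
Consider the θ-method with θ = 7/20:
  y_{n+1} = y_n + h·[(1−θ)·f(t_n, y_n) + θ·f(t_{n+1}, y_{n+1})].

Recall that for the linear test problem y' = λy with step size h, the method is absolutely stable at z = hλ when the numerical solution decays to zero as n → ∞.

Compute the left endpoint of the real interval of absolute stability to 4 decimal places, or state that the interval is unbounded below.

Set f=λy, z=hλ:
  y_{n+1} = y_n + z·[13/20·y_n + 7/20·y_{n+1}] ⇒ (1 − 7/20z)y_{n+1} = (1 + 13/20z)y_n
  Hence R(z) = (1 + 13/20z)/(1 − 7/20z).

Solve |R(x)|<1 on ℝ⁻.
x=-1.21: |R|=0.1500
R=−1: 1+13/20x = −1+7/20x ⇒ -3/10x=2 ⇒ x=2/(-3/10)=-6.6667
Confirm numerically:
  x=-5.002: |R|=0.81845 <1
  x=-4.340: |R|=0.72291 <1
  x=-3.518: |R|=0.57666 <1
  x=-7.200: |R|=1.04545 >1
  x=-7.098: |R|=1.03714 >1
  x=-6.688: |R|=1.00192 >1
Stable set (-6.6667, 0).

z* = -6.6667.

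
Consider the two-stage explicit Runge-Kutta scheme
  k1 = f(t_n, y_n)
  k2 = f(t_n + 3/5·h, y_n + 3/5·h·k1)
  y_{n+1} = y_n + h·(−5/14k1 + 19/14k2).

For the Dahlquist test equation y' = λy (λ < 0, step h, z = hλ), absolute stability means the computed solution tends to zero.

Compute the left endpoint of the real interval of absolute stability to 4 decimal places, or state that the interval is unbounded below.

z* = -1.2281.

Test eqn y'=λy, z=hλ:
  k1=λy_n ⇒ h·k1=z·y_n;  k2=λ(1+3/5z)y_n ⇒ h·k2=z(1+3/5z)y_n
  y_{n+1}/y_n = 1 − 5/14z + 19/14z(1+3/5z) = 1 + z + 57/70z²
  so R(z) = 1 + z + 57/70z².

Boundary: |R(x)|=1, x<0.
x=-1.73: |R|=1.7071
R=1: x+57/70x²=0 ⇒ x=−70/57=-1.2281; min R=1−1/(4·57/70)=0.6930>−1
Confirm numerically:
  x=-1.179: |R|=0.95289 <1
  x=-1.168: |R|=0.94287 <1
  x=-1.045: |R|=0.84422 <1
  x=-0.881: |R|=0.75102 <1
  x=-1.287: |R|=1.06176 >1
  x=-1.272: |R|=1.04550 >1
So |R|<1 on (-1.2281, 0).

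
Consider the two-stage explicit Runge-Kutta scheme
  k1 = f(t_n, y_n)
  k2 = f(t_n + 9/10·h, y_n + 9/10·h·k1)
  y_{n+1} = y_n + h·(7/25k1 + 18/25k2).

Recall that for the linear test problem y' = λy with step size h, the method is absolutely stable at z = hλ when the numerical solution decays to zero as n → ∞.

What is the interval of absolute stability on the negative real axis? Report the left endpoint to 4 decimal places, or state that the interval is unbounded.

z∈(-1.5432,0).

Test eqn y'=λy, z=hλ:
  k1=λy_n ⇒ h·k1=z·y_n;  k2=λ(1+9/10z)y_n ⇒ h·k2=z(1+9/10z)y_n
  y_{n+1}/y_n = 1 + 7/25z + 18/25z(1+9/10z) = 1 + z + 81/125z²
  so R(z) = 1 + z + 81/125z².

Solve |R(x)|<1 on ℝ⁻.
x=-1.5: |R|=0.9580
R=1: x+81/125x²=0 ⇒ x=−125/81=-1.5432; min R=1−1/(4·81/125)=0.6142>−1
Confirm numerically:
  x=-1.062: |R|=0.66884 <1
  x=-0.998: |R|=0.64741 <1
  x=-0.955: |R|=0.63599 <1
  x=-0.888: |R|=0.62298 <1
  x=-2.088: |R|=1.73711 >1
  x=-1.796: |R|=1.29420 >1
So |R|<1 on (-1.5432, 0).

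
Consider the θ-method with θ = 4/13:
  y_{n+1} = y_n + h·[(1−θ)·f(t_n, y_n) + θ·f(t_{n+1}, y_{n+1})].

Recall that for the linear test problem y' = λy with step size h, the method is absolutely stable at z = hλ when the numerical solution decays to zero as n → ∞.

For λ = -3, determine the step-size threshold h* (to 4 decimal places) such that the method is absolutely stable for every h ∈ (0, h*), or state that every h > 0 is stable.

Set f=λy, z=hλ:
  y_{n+1} = y_n + z·[9/13·y_n + 4/13·y_{n+1}] ⇒ (1 − 4/13z)y_{n+1} = (1 + 9/13z)y_n
  Hence R(z) = (1 + 9/13z)/(1 − 4/13z).

Need |R(x)|<1, x<0.
x=-0.43: |R|=0.6202
R=−1: 1+9/13x = −1+4/13x ⇒ -5/13x=2 ⇒ x=2/(-5/13)=-5.2000
Confirm numerically:
  x=-2.990: |R|=0.55729 <1
  x=-2.966: |R|=0.55076 <1
  x=-2.342: |R|=0.36114 <1
  x=-5.665: |R|=1.06520 >1
  x=-5.591: |R|=1.05528 >1
  x=-5.585: |R|=1.05447 >1
Stable set (-5.2000, 0).

(-5.2000,0); λ=-3 ⇒ h* = (26/5)/3 = 1.7333.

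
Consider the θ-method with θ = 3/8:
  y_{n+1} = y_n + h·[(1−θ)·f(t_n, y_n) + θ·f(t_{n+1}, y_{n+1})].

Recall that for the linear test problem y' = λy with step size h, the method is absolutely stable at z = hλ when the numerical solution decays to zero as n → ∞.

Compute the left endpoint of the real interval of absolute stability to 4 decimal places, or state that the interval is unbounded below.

With y'=λy (z=hλ):
  y_{n+1} = y_n + z·[5/8·y_n + 3/8·y_{n+1}] ⇒ (1 − 3/8z)y_{n+1} = (1 + 5/8z)y_n
  R(z) = (1 + 5/8z)/(1 − 3/8z).

Need |R(x)|<1, x<0.
x=-1.35: |R|=0.1037
R=−1: 1+5/8x = −1+3/8x ⇒ -1/4x=2 ⇒ x=2/(-1/4)=-8.0000
Confirm numerically:
  x=-5.705: |R|=0.81724 <1
  x=-5.443: |R|=0.78980 <1
  x=-3.215: |R|=0.45764 <1
  x=-8.269: |R|=1.01640 >1
  x=-8.176: |R|=1.01082 >1
  x=-8.141: |R|=1.00870 >1
So |R|<1 on (-8.0000, 0).

left endpoint -8.0000.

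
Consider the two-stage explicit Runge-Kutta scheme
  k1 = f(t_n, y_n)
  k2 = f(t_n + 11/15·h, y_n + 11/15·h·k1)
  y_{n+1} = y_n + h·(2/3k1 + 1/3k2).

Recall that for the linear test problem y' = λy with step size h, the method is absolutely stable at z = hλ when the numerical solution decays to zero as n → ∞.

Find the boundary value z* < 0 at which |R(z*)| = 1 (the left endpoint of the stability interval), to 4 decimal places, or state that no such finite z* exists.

Test eqn y'=λy, z=hλ:
  k1=λy_n ⇒ h·k1=z·y_n;  k2=λ(1+11/15z)y_n ⇒ h·k2=z(1+11/15z)y_n
  y_{n+1}/y_n = 1 + 2/3z + 1/3z(1+11/15z) = 1 + z + 11/45z²
  so R(z) = 1 + z + 11/45z².

Find x<0 with |R(x)|<1.
x=-1.05: |R|=0.2195
R=1: x+11/45x²=0 ⇒ x=−45/11=-4.0909; min R=1−1/(4·11/45)=-0.0227>−1
Confirm numerically:
  x=-3.162: |R|=0.28202 <1
  x=-2.183: |R|=0.01810 <1
  x=-1.983: |R|=0.02177 <1
  x=-4.506: |R|=1.45721 >1
  x=-4.248: |R|=1.16312 >1
So |R|<1 on (-4.0909, 0).

z* = -4.0909.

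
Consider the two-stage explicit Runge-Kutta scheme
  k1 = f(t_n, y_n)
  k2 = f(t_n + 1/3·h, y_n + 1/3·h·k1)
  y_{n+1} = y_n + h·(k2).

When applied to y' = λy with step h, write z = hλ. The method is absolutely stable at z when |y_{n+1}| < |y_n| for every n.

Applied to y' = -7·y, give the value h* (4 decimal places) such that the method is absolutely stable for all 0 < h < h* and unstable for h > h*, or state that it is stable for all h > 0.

With y'=λy (z=hλ):
  k1=λy_n ⇒ h·k1=z·y_n;  k2=λ(1+1/3z)y_n ⇒ h·k2=z(1+1/3z)y_n
  y_{n+1}/y_n = 1 + z(1+1/3z) = 1 + z + 1/3z²
  Hence R(z) = 1 + z + 1/3z².

Boundary: |R(x)|=1, x<0.
x=-0.57: |R|=0.5383
R=1: x+1/3x²=0 ⇒ x=−3=-3.0000; min R=1−1/(4·1/3)=0.2500>−1
Confirm numerically:
  x=-2.630: |R|=0.67563 <1
  x=-1.842: |R|=0.28899 <1
  x=-1.715: |R|=0.26541 <1
  x=-1.696: |R|=0.26281 <1
  x=-3.334: |R|=1.37119 >1
  x=-3.050: |R|=1.05083 >1
Interval (-3.0000, 0).

(-3.0000,0); λ=-7 ⇒ h* = (3)/7 = 0.4286.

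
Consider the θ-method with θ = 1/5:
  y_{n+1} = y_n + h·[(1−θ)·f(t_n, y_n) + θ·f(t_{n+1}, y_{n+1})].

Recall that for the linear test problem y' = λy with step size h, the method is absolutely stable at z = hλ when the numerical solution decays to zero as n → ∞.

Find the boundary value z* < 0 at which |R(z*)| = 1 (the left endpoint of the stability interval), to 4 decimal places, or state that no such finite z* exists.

Test eqn y'=λy, z=hλ:
  y_{n+1} = y_n + z·[4/5·y_n + 1/5·y_{n+1}] ⇒ (1 − 1/5z)y_{n+1} = (1 + 4/5z)y_n
  so R(z) = (1 + 4/5z)/(1 − 1/5z).

Solve |R(x)|<1 on ℝ⁻.
x=-1.7: |R|=0.2687
R=−1: 1+4/5x = −1+1/5x ⇒ -3/5x=2 ⇒ x=2/(-3/5)=-3.3333
Confirm numerically:
  x=-3.085: |R|=0.90785 <1
  x=-3.018: |R|=0.88202 <1
  x=-1.985: |R|=0.42090 <1
  x=-1.567: |R|=0.19309 <1
  x=-3.528: |R|=1.06848 >1
  x=-3.430: |R|=1.03440 >1
Interval (-3.3333, 0).

left endpoint -3.3333.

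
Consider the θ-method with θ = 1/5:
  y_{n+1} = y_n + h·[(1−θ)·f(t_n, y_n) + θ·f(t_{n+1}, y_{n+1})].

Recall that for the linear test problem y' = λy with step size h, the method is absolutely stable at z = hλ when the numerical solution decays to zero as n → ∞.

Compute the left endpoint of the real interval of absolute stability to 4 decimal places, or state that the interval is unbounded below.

z* = -3.3333.

Set f=λy, z=hλ:
  y_{n+1} = y_n + z·[4/5·y_n + 1/5·y_{n+1}] ⇒ (1 − 1/5z)y_{n+1} = (1 + 4/5z)y_n
  ⇒ R(z) = (1 + 4/5z)/(1 − 1/5z).

Solve |R(x)|<1 on ℝ⁻.
x=-1.16: |R|=0.0584
R=−1: 1+4/5x = −1+1/5x ⇒ -3/5x=2 ⇒ x=2/(-3/5)=-3.3333
Confirm numerically:
  x=-2.313: |R|=0.58143 <1
  x=-2.081: |R|=0.46943 <1
  x=-1.845: |R|=0.34770 <1
  x=-3.742: |R|=1.14024 >1
  x=-3.546: |R|=1.07465 >1
  x=-3.386: |R|=1.01884 >1
So |R|<1 on (-3.3333, 0).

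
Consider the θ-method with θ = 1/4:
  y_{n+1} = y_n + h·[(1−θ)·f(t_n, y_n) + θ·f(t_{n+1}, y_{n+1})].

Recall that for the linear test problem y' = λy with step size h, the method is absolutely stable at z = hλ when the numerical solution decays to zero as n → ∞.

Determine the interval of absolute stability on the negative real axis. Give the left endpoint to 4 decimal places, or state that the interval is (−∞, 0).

(-4.0000, 0).

On y'=λy, z=hλ:
  y_{n+1} = y_n + z·[3/4·y_n + 1/4·y_{n+1}] ⇒ (1 − 1/4z)y_{n+1} = (1 + 3/4z)y_n
  Hence R(z) = (1 + 3/4z)/(1 − 1/4z).

Need |R(x)|<1, x<0.
x=-1.64: |R|=0.1631
R=−1: 1+3/4x = −1+1/4x ⇒ -1/2x=2 ⇒ x=2/(-1/2)=-4.0000
Confirm numerically:
  x=-3.960: |R|=0.98995 <1
  x=-3.456: |R|=0.85408 <1
  x=-1.627: |R|=0.15657 <1
  x=-4.233: |R|=1.05660 >1
  x=-4.188: |R|=1.04592 >1
So |R|<1 on (-4.0000, 0).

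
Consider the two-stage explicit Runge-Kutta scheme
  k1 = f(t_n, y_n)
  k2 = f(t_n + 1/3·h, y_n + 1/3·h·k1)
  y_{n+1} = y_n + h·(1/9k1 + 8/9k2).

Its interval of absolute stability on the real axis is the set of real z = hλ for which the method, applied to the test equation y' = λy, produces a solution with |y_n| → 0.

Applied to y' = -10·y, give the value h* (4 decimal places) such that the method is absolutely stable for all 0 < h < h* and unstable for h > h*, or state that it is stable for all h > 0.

With y'=λy (z=hλ):
  k1=λy_n ⇒ h·k1=z·y_n;  k2=λ(1+1/3z)y_n ⇒ h·k2=z(1+1/3z)y_n
  y_{n+1}/y_n = 1 + 1/9z + 8/9z(1+1/3z) = 1 + z + 8/27z²
  so R(z) = 1 + z + 8/27z².

Solve |R(x)|<1 on ℝ⁻.
x=-0.9: |R|=0.3400
R=1: x+8/27x²=0 ⇒ x=−27/8=-3.3750; min R=1−1/(4·8/27)=0.1562>−1
Confirm numerically:
  x=-2.806: |R|=0.52693 <1
  x=-2.591: |R|=0.39812 <1
  x=-1.408: |R|=0.17940 <1
  x=-1.355: |R|=0.18901 <1
  x=-3.591: |R|=1.22982 >1
  x=-3.451: |R|=1.07771 >1
So |R|<1 on (-3.3750, 0).

(-3.3750,0); λ=-10 ⇒ h* = (27/8)/10 = 0.3375.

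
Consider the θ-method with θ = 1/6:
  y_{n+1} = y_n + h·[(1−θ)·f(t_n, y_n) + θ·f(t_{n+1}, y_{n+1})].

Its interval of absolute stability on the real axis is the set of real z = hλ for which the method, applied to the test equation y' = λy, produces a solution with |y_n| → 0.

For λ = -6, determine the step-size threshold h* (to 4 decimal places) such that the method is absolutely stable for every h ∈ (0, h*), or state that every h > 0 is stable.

Set f=λy, z=hλ:
  y_{n+1} = y_n + z·[5/6·y_n + 1/6·y_{n+1}] ⇒ (1 − 1/6z)y_{n+1} = (1 + 5/6z)y_n
  R(z) = (1 + 5/6z)/(1 − 1/6z).

Boundary: |R(x)|=1, x<0.
x=-1.73: |R|=0.3428
R=−1: 1+5/6x = −1+1/6x ⇒ -2/3x=2 ⇒ x=2/(-2/3)=-3.0000
Confirm numerically:
  x=-2.932: |R|=0.96955 <1
  x=-2.814: |R|=0.91559 <1
  x=-2.166: |R|=0.59148 <1
  x=-3.539: |R|=1.22602 >1
  x=-3.164: |R|=1.07158 >1
  x=-3.096: |R|=1.04222 >1
Stable set (-3.0000, 0).

(-3.0000,0); λ=-6 ⇒ h* = (3)/6 = 0.5000.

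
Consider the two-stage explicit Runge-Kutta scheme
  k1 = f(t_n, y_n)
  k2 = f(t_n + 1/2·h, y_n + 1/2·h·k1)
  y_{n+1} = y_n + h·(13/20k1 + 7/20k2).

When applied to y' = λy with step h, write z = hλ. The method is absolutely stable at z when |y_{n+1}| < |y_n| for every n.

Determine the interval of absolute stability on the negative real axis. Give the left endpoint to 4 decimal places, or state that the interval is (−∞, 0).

z∈(-5.7143,0).

With y'=λy (z=hλ):
  k1=λy_n ⇒ h·k1=z·y_n;  k2=λ(1+1/2z)y_n ⇒ h·k2=z(1+1/2z)y_n
  y_{n+1}/y_n = 1 + 13/20z + 7/20z(1+1/2z) = 1 + z + 7/40z²
  ⇒ R(z) = 1 + z + 7/40z².

Solve |R(x)|<1 on ℝ⁻.
x=-0.86: |R|=0.2694
R=1: x+7/40x²=0 ⇒ x=−40/7=-5.7143; min R=1−1/(4·7/40)=-0.4286>−1
Confirm numerically:
  x=-4.369: |R|=0.02857 <1
  x=-3.029: |R|=0.42340 <1
  x=-2.926: |R|=0.42774 <1
  x=-2.784: |R|=0.42764 <1
  x=-5.875: |R|=1.16523 >1
  x=-5.750: |R|=1.03594 >1
  x=-5.748: |R|=1.03391 >1
Interval (-5.7143, 0).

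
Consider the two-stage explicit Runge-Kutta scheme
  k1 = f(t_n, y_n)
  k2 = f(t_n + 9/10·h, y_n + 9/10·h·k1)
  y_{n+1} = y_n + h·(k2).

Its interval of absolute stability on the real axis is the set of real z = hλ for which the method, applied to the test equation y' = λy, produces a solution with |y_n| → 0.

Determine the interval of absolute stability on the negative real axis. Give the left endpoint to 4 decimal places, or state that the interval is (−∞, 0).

On y'=λy, z=hλ:
  k1=λy_n ⇒ h·k1=z·y_n;  k2=λ(1+9/10z)y_n ⇒ h·k2=z(1+9/10z)y_n
  y_{n+1}/y_n = 1 + z(1+9/10z) = 1 + z + 9/10z²
  Hence R(z) = 1 + z + 9/10z².

Solve |R(x)|<1 on ℝ⁻.
x=-1.15: |R|=1.0402
R=1: x+9/10x²=0 ⇒ x=−10/9=-1.1111; min R=1−1/(4·9/10)=0.7222>−1
Confirm numerically:
  x=-1.023: |R|=0.91888 <1
  x=-0.876: |R|=0.81464 <1
  x=-0.582: |R|=0.72285 <1
  x=-0.503: |R|=0.72471 <1
  x=-1.670: |R|=1.84001 >1
  x=-1.151: |R|=1.04132 >1
Stable set (-1.1111, 0).

z∈(-1.1111,0).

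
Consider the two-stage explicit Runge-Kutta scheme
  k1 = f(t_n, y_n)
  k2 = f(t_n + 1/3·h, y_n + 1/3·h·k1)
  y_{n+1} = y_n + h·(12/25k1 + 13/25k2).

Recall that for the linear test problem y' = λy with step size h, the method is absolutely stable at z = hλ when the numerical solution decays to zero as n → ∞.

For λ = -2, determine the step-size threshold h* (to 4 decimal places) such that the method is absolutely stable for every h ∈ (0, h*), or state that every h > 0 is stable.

(-5.7692,0); λ=-2 ⇒ h* = (75/13)/2 = 2.8846.

With y'=λy (z=hλ):
  k1=λy_n ⇒ h·k1=z·y_n;  k2=λ(1+1/3z)y_n ⇒ h·k2=z(1+1/3z)y_n
  y_{n+1}/y_n = 1 + 12/25z + 13/25z(1+1/3z) = 1 + z + 13/75z²
  so R(z) = 1 + z + 13/75z².

Need |R(x)|<1, x<0.
x=-0.38: |R|=0.6450
R=1: x+13/75x²=0 ⇒ x=−75/13=-5.7692; min R=1−1/(4·13/75)=-0.4423>−1
Confirm numerically:
  x=-5.157: |R|=0.45274 <1
  x=-4.380: |R|=0.05470 <1
  x=-2.994: |R|=0.44023 <1
  x=-6.155: |R|=1.41156 >1
  x=-5.826: |R|=1.05733 >1
  x=-5.819: |R|=1.05020 >1
So |R|<1 on (-5.7692, 0).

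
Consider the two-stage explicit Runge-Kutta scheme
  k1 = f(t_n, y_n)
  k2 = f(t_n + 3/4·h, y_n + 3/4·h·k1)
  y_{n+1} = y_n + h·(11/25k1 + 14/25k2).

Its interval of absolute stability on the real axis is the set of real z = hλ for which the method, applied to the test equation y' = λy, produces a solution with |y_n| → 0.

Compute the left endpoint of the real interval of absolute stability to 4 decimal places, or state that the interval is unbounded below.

Test eqn y'=λy, z=hλ:
  k1=λy_n ⇒ h·k1=z·y_n;  k2=λ(1+3/4z)y_n ⇒ h·k2=z(1+3/4z)y_n
  y_{n+1}/y_n = 1 + 11/25z + 14/25z(1+3/4z) = 1 + z + 21/50z²
  so R(z) = 1 + z + 21/50z².

Need |R(x)|<1, x<0.
x=-0.94: |R|=0.4311
R=1: x+21/50x²=0 ⇒ x=−50/21=-2.3810; min R=1−1/(4·21/50)=0.4048>−1
Confirm numerically:
  x=-2.349: |R|=0.96848 <1
  x=-1.887: |R|=0.60852 <1
  x=-1.501: |R|=0.44526 <1
  x=-2.949: |R|=1.70357 >1
  x=-2.823: |R|=1.52412 >1
  x=-2.683: |R|=1.34037 >1
Interval (-2.3810, 0).

left endpoint -2.3810.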